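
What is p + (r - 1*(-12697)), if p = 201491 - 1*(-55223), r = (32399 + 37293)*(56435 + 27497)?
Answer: 5849658355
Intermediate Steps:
r = 5849388944 (r = 69692*83932 = 5849388944)
p = 256714 (p = 201491 + 55223 = 256714)
p + (r - 1*(-12697)) = 256714 + (5849388944 - 1*(-12697)) = 256714 + (5849388944 + 12697) = 256714 + 5849401641 = 5849658355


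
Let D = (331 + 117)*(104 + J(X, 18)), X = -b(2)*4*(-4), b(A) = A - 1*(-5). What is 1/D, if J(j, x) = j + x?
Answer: 1/104832 ≈ 9.5391e-6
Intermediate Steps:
b(A) = 5 + A (b(A) = A + 5 = 5 + A)
X = 112 (X = -(5 + 2)*4*(-4) = -7*4*(-4) = -28*(-4) = -1*(-112) = 112)
D = 104832 (D = (331 + 117)*(104 + (112 + 18)) = 448*(104 + 130) = 448*234 = 104832)
1/D = 1/104832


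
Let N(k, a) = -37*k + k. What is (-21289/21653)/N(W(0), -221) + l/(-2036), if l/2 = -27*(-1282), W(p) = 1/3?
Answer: -4486145551/132256524 ≈ -33.920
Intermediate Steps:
W(p) = 1/3
l = 69228 (l = 2*(-27*(-1282)) = 2*34614 = 69228)
N(k, a) = -36*k
(-21289/21653)/N(W(0), -221) + l/(-2036) = (-21289/21653)/((-36*1/3)) + 69228/(-2036) = -21289*1/21653/(-12) + 69228*(-1/2036) = -21289/21653*(-1/12) - 17307/509 = 21289/259836 - 17307/509 = -4486145551/132256524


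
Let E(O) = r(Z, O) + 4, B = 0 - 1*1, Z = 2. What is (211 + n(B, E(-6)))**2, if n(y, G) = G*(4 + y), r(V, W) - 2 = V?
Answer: 55225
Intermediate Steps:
r(V, W) = 2 + V
B = -1 (B = 0 - 1 = -1)
E(O) = 8 (E(O) = (2 + 2) + 4 = 4 + 4 = 8)
(211 + n(B, E(-6)))**2 = (211 + 8*(4 - 1))**2 = (211 + 8*3)**2 = (211 + 24)**2 = 235**2 = 55225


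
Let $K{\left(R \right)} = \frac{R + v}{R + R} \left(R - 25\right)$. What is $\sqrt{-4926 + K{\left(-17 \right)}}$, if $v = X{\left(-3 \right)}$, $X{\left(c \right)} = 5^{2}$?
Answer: $\frac{3 i \sqrt{157862}}{17} \approx 70.115 i$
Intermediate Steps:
$X{\left(c \right)} = 25$
$v = 25$
$K{\left(R \right)} = \frac{\left(-25 + R\right) \left(25 + R\right)}{2 R}$ ($K{\left(R \right)} = \frac{R + 25}{R + R} \left(R - 25\right) = \frac{25 + R}{2 R} \left(R - 25\right) = \left(25 + R\right) \frac{1}{2 R} \left(R - 25\right) = \frac{25 + R}{2 R} \left(-25 + R\right) = \frac{\left(-25 + R\right) \left(25 + R\right)}{2 R}$)
$\sqrt{-4926 + K{\left(-17 \right)}} = \sqrt{-4926 + \frac{-625 + \left(-17\right)^{2}}{2 \left(-17\right)}} = \sqrt{-4926 + \frac{1}{2} \left(- \frac{1}{17}\right) \left(-625 + 289\right)} = \sqrt{-4926 + \frac{1}{2} \left(- \frac{1}{17}\right) \left(-336\right)} = \sqrt{-4926 + \frac{168}{17}} = \sqrt{- \frac{83574}{17}} = \frac{3 i \sqrt{157862}}{17}$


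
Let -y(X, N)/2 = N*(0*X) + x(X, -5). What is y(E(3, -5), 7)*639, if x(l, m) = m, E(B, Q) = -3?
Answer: 6390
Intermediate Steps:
y(X, N) = 10 (y(X, N) = -2*(N*(0*X) - 5) = -2*(N*0 - 5) = -2*(0 - 5) = -2*(-5) = 10)
y(E(3, -5), 7)*639 = 10*639 = 6390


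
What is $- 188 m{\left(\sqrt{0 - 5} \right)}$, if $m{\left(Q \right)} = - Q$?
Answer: $188 i \sqrt{5} \approx 420.38 i$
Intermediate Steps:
$- 188 m{\left(\sqrt{0 - 5} \right)} = - 188 \left(- \sqrt{0 - 5}\right) = - 188 \left(- \sqrt{-5}\right) = - 188 \left(- i \sqrt{5}\right) = 188 i \sqrt{5}$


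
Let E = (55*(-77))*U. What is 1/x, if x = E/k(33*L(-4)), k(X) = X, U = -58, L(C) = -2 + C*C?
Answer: 3/1595 ≈ 0.0018809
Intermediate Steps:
L(C) = -2 + C²
E = 245630 (E = (55*(-77))*(-58) = -4235*(-58) = 245630)
x = 1595/3 (x = 245630/((33*(-2 + (-4)²))) = 245630/((33*(-2 + 16))) = 245630/((33*14)) = 245630/462 = 245630*(1/462) = 1595/3 ≈ 531.67)
1/x = 1/(1595/3) = 3/1595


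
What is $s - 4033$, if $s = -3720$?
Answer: $-7753$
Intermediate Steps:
$s - 4033 = -3720 - 4033 = -7753$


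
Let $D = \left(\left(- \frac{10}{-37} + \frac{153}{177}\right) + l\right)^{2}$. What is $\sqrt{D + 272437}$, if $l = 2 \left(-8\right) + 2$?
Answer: $\frac{\sqrt{1299084293918}}{2183} \approx 522.11$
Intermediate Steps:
$l = -14$ ($l = -16 + 2 = -14$)
$D = \frac{788767225}{4765489}$ ($D = \left(\left(- \frac{10}{-37} + \frac{153}{177}\right) - 14\right)^{2} = \left(\left(\left(-10\right) \left(- \frac{1}{37}\right) + 153 \cdot \frac{1}{177}\right) - 14\right)^{2} = \left(\left(\frac{10}{37} + \frac{51}{59}\right) - 14\right)^{2} = \left(\frac{2477}{2183} - 14\right)^{2} = \left(- \frac{28085}{2183}\right)^{2} = \frac{788767225}{4765489} \approx 165.52$)
$\sqrt{D + 272437} = \sqrt{\frac{788767225}{4765489} + 272437} = \sqrt{\frac{1299084293918}{4765489}} = \frac{\sqrt{1299084293918}}{2183}$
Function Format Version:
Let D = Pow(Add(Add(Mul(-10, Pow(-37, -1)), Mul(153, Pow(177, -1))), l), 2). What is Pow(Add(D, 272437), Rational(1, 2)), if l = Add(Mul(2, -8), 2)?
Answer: Mul(Rational(1, 2183), Pow(1299084293918, Rational(1, 2))) ≈ 522.11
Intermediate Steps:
l = -14 (l = Add(-16, 2) = -14)
D = Rational(788767225, 4765489) (D = Pow(Add(Add(Mul(-10, Pow(-37, -1)), Mul(153, Pow(177, -1))), -14), 2) = Pow(Add(Add(Mul(-10, Rational(-1, 37)), Mul(153, Rational(1, 177))), -14), 2) = Pow(Add(Add(Rational(10, 37), Rational(51, 59)), -14), 2) = Pow(Add(Rational(2477, 2183), -14), 2) = Pow(Rational(-28085, 2183), 2) = Rational(788767225, 4765489) ≈ 165.52)
Pow(Add(D, 272437), Rational(1, 2)) = Pow(Add(Rational(788767225, 4765489), 272437), Rational(1, 2)) = Pow(Rational(1299084293918, 4765489), Rational(1, 2)) = Mul(Rational(1, 2183), Pow(1299084293918, Rational(1, 2)))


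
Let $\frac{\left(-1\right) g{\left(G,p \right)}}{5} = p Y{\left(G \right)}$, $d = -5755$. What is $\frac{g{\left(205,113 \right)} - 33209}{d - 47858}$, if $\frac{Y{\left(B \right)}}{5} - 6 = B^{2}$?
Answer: $\frac{118770784}{53613} \approx 2215.3$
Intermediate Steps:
$Y{\left(B \right)} = 30 + 5 B^{2}$
$g{\left(G,p \right)} = - 5 p \left(30 + 5 G^{2}\right)$
$\frac{g{\left(205,113 \right)} - 33209}{d - 47858} = \frac{\left(-25\right) 113 \left(6 + 205^{2}\right) - 33209}{-5755 - 47858} = \frac{\left(-25\right) 113 \left(6 + 42025\right) - 33209}{-53613} = \left(\left(-25\right) 113 \cdot 42031 - 33209\right) \left(- \frac{1}{53613}\right) = \left(-118737575 - 33209\right) \left(- \frac{1}{53613}\right) = \left(-118770784\right) \left(- \frac{1}{53613}\right) = \frac{118770784}{53613}$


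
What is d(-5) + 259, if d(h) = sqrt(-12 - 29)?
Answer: 259 + I*sqrt(41) ≈ 259.0 + 6.4031*I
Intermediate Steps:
d(h) = I*sqrt(41) (d(h) = sqrt(-41) = I*sqrt(41))
d(-5) + 259 = I*sqrt(41) + 259 = 259 + I*sqrt(41)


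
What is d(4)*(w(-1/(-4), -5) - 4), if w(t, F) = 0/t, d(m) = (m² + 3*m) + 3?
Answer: -124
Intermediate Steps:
d(m) = 3 + m² + 3*m
w(t, F) = 0
d(4)*(w(-1/(-4), -5) - 4) = (3 + 4² + 3*4)*(0 - 4) = (3 + 16 + 12)*(-4) = 31*(-4) = -124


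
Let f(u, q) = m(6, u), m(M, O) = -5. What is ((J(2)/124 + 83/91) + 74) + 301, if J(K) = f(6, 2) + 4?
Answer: 4241701/11284 ≈ 375.90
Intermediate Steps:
f(u, q) = -5
J(K) = -1 (J(K) = -5 + 4 = -1)
((J(2)/124 + 83/91) + 74) + 301 = ((-1/124 + 83/91) + 74) + 301 = (10201/11284 + 74) + 301 = 845217/11284 + 301 = 4241701/11284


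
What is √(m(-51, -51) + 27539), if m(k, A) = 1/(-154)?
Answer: √653114770/154 ≈ 165.95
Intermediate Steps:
m(k, A) = -1/154
√(m(-51, -51) + 27539) = √(-1/154 + 27539) = √(4241005/154) = √653114770/154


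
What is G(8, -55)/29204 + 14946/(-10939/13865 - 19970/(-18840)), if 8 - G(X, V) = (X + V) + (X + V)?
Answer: 5700830412962499/103372362058 ≈ 55149.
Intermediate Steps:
G(X, V) = 8 - 2*V - 2*X (G(X, V) = 8 - ((X + V) + (X + V)) = 8 - ((V + X) + (V + X)) = 8 - (2*V + 2*X) = 8 + (-2*V - 2*X) = 8 - 2*V - 2*X)
G(8, -55)/29204 + 14946/(-10939/13865 - 19970/(-18840)) = (8 - 2*(-55) - 2*8)/29204 + 14946/(-10939/13865 - 19970/(-18840)) = (8 + 110 - 16)*(1/29204) + 14946/(-10939*1/13865 - 19970*(-1/18840)) = 102*(1/29204) + 14946/(-10939/13865 + 1997/1884) = 51/14602 + 14946/(7079329/26121660) = 51/14602 + 14946*(26121660/7079329) = 51/14602 + 390414330360/7079329 = 5700830412962499/103372362058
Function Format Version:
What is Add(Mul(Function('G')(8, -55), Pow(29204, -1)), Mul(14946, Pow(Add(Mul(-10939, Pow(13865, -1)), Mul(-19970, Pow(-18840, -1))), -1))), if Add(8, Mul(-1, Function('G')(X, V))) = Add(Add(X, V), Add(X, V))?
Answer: Rational(5700830412962499, 103372362058) ≈ 55149.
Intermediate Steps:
Function('G')(X, V) = Add(8, Mul(-2, V), Mul(-2, X)) (Function('G')(X, V) = Add(8, Mul(-1, Add(Add(X, V), Add(X, V)))) = Add(8, Mul(-1, Add(Add(V, X), Add(V, X)))) = Add(8, Mul(-1, Add(Mul(2, V), Mul(2, X)))) = Add(8, Add(Mul(-2, V), Mul(-2, X))) = Add(8, Mul(-2, V), Mul(-2, X)))
Add(Mul(Function('G')(8, -55), Pow(29204, -1)), Mul(14946, Pow(Add(Mul(-10939, Pow(13865, -1)), Mul(-19970, Pow(-18840, -1))), -1))) = Add(Mul(Add(8, Mul(-2, -55), Mul(-2, 8)), Pow(29204, -1)), Mul(14946, Pow(Add(Mul(-10939, Pow(13865, -1)), Mul(-19970, Pow(-18840, -1))), -1))) = Add(Mul(Add(8, 110, -16), Rational(1, 29204)), Mul(14946, Pow(Add(Mul(-10939, Rational(1, 13865)), Mul(-19970, Rational(-1, 18840))), -1))) = Add(Mul(102, Rational(1, 29204)), Mul(14946, Pow(Add(Rational(-10939, 13865), Rational(1997, 1884)), -1))) = Add(Rational(51, 14602), Mul(14946, Pow(Rational(7079329, 26121660), -1))) = Add(Rational(51, 14602), Mul(14946, Rational(26121660, 7079329))) = Add(Rational(51, 14602), Rational(390414330360, 7079329)) = Rational(5700830412962499, 103372362058)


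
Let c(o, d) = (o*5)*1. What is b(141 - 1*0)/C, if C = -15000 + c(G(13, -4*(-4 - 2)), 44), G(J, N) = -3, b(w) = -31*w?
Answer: 1457/5005 ≈ 0.29111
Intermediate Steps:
c(o, d) = 5*o (c(o, d) = (5*o)*1 = 5*o)
C = -15015 (C = -15000 + 5*(-3) = -15000 - 15 = -15015)
b(141 - 1*0)/C = -31*(141 - 1*0)/(-15015) = -31*(141 + 0)*(-1/15015) = -31*141*(-1/15015) = -4371*(-1/15015) = 1457/5005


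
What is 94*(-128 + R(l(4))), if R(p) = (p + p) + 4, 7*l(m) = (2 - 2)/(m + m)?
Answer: -11656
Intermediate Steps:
l(m) = 0 (l(m) = ((2 - 2)/(m + m))/7 = (0/((2*m)))/7 = (0*(1/(2*m)))/7 = (⅐)*0 = 0)
R(p) = 4 + 2*p (R(p) = 2*p + 4 = 4 + 2*p)
94*(-128 + R(l(4))) = 94*(-128 + (4 + 2*0)) = 94*(-128 + (4 + 0)) = 94*(-128 + 4) = 94*(-124) = -11656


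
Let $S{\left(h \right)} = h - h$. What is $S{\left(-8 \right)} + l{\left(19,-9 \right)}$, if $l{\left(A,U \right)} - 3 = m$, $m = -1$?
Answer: $2$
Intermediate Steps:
$S{\left(h \right)} = 0$
$l{\left(A,U \right)} = 2$ ($l{\left(A,U \right)} = 3 - 1 = 2$)
$S{\left(-8 \right)} + l{\left(19,-9 \right)} = 0 + 2 = 2$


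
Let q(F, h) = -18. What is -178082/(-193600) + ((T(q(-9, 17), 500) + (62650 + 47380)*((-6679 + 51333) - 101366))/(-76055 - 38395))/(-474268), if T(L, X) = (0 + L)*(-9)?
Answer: 7048514980517/8757168912800 ≈ 0.80488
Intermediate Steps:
T(L, X) = -9*L (T(L, X) = L*(-9) = -9*L)
-178082/(-193600) + ((T(q(-9, 17), 500) + (62650 + 47380)*((-6679 + 51333) - 101366))/(-76055 - 38395))/(-474268) = -178082/(-193600) + ((-9*(-18) + (62650 + 47380)*((-6679 + 51333) - 101366))/(-76055 - 38395))/(-474268) = -178082*(-1/193600) + ((162 + 110030*(44654 - 101366))/(-114450))*(-1/474268) = 89041/96800 + ((162 + 110030*(-56712))*(-1/114450))*(-1/474268) = 89041/96800 + ((162 - 6240021360)*(-1/114450))*(-1/474268) = 89041/96800 - 6240021198*(-1/114450)*(-1/474268) = 89041/96800 + (1040003533/19075)*(-1/474268) = 89041/96800 - 1040003533/9046662100 = 7048514980517/8757168912800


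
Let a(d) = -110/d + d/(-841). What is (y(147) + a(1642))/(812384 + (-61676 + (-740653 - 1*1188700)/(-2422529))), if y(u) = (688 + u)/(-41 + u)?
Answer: 1038623486813677/133102283901200060410 ≈ 7.8032e-6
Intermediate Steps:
a(d) = -110/d - d/841 (a(d) = -110/d + d*(-1/841) = -110/d - d/841)
y(u) = (688 + u)/(-41 + u)
(y(147) + a(1642))/(812384 + (-61676 + (-740653 - 1*1188700)/(-2422529))) = ((688 + 147)/(-41 + 147) + (-110/1642 - 1/841*1642))/(812384 + (-61676 + (-740653 - 1*1188700)/(-2422529))) = (835/106 + (-110*1/1642 - 1642/841))/(812384 + (-61676 + (-740653 - 1188700)*(-1/2422529))) = ((1/106)*835 + (-55/821 - 1642/841))/(812384 + (-61676 - 1929353*(-1/2422529))) = (835/106 - 1394337/690461)/(812384 + (-61676 + 1929353/2422529)) = 428735213/(73188866*(812384 - 149409969251/2422529)) = 428735213/(73188866*(1818613829885/2422529)) = (428735213/73188866)*(2422529/1818613829885) = 1038623486813677/133102283901200060410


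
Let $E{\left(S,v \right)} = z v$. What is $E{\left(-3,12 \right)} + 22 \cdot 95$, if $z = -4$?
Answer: $2042$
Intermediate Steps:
$E{\left(S,v \right)} = - 4 v$
$E{\left(-3,12 \right)} + 22 \cdot 95 = \left(-4\right) 12 + 22 \cdot 95 = -48 + 2090 = 2042$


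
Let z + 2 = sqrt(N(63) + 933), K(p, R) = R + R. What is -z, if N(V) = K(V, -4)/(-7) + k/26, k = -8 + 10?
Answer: 2 - 3*sqrt(859586)/91 ≈ -28.565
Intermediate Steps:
k = 2
K(p, R) = 2*R
N(V) = 111/91 (N(V) = (2*(-4))/(-7) + 2/26 = -8*(-1/7) + 2*(1/26) = 8/7 + 1/13 = 111/91)
z = -2 + 3*sqrt(859586)/91 (z = -2 + sqrt(111/91 + 933) = -2 + sqrt(85014/91) = -2 + 3*sqrt(859586)/91 ≈ 28.565)
-z = -(-2 + 3*sqrt(859586)/91) = 2 - 3*sqrt(859586)/91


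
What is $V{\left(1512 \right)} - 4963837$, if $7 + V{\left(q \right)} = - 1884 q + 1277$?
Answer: $-7811175$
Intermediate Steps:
$V{\left(q \right)} = 1270 - 1884 q$ ($V{\left(q \right)} = -7 - \left(-1277 + 1884 q\right) = 1270 - 1884 q$)
$V{\left(1512 \right)} - 4963837 = \left(1270 - 2848608\right) - 4963837 = -2847338 - 4963837 = -7811175$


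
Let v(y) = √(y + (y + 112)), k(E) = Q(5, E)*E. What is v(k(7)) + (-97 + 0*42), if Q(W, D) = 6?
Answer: -83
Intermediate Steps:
k(E) = 6*E
v(y) = √(112 + 2*y) (v(y) = √(y + (112 + y)) = √(112 + 2*y))
v(k(7)) + (-97 + 0*42) = √(112 + 2*(6*7)) + (-97 + 0*42) = √(112 + 2*42) + (-97 + 0) = √(112 + 84) - 97 = √196 - 97 = 14 - 97 = -83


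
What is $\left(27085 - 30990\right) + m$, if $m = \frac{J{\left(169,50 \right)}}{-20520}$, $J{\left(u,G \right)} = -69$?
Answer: $- \frac{26710177}{6840} \approx -3905.0$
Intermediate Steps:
$m = \frac{23}{6840}$ ($m = - \frac{69}{-20520} = \left(-69\right) \left(- \frac{1}{20520}\right) = \frac{23}{6840} \approx 0.0033626$)
$\left(27085 - 30990\right) + m = \left(27085 - 30990\right) + \frac{23}{6840} = -3905 + \frac{23}{6840} = - \frac{26710177}{6840}$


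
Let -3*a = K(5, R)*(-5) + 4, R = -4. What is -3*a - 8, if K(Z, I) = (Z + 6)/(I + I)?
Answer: 23/8 ≈ 2.8750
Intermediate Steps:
K(Z, I) = (6 + Z)/(2*I) (K(Z, I) = (6 + Z)/((2*I)) = (6 + Z)*(1/(2*I)) = (6 + Z)/(2*I))
a = -29/8 (a = -(((½)*(6 + 5)/(-4))*(-5) + 4)/3 = -(((½)*(-¼)*11)*(-5) + 4)/3 = -(-11/8*(-5) + 4)/3 = -(55/8 + 4)/3 = -⅓*87/8 = -29/8 ≈ -3.6250)
-3*a - 8 = -3*(-29/8) - 8 = 87/8 - 8 = 23/8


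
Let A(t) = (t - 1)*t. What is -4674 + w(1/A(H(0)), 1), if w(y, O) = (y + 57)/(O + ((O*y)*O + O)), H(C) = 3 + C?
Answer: -60419/13 ≈ -4647.6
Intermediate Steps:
A(t) = t*(-1 + t) (A(t) = (-1 + t)*t = t*(-1 + t))
w(y, O) = (57 + y)/(2*O + y*O²) (w(y, O) = (57 + y)/(O + (y*O² + O)) = (57 + y)/(O + (O + y*O²)) = (57 + y)/(2*O + y*O²))
-4674 + w(1/A(H(0)), 1) = -4674 + (57 + 1/((3 + 0)*(-1 + (3 + 0))))/(1*(2 + 1/((3 + 0)*(-1 + (3 + 0))))) = -4674 + 1*(57 + 1/(3*(-1 + 3)))/(2 + 1/(3*(-1 + 3))) = -4674 + 1*(57 + 1/(3*2))/(2 + 1/(3*2)) = -4674 + 1*(57 + 1/6)/(2 + 1/6) = -4674 + 1*(57 + ⅙)/(2 + 1*(⅙)) = -4674 + 1*(343/6)/(2 + ⅙) = -4674 + 1*(343/6)/(13/6) = -4674 + 1*(6/13)*(343/6) = -4674 + 343/13 = -60419/13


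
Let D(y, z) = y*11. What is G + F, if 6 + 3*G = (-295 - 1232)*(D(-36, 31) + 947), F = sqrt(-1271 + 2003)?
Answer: -280461 + 2*sqrt(183) ≈ -2.8043e+5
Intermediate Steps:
D(y, z) = 11*y
F = 2*sqrt(183) (F = sqrt(732) = 2*sqrt(183) ≈ 27.056)
G = -280461 (G = -2 + ((-295 - 1232)*(11*(-36) + 947))/3 = -2 + (-1527*(-396 + 947))/3 = -2 + (-1527*551)/3 = -2 + (1/3)*(-841377) = -2 - 280459 = -280461)
G + F = -280461 + 2*sqrt(183)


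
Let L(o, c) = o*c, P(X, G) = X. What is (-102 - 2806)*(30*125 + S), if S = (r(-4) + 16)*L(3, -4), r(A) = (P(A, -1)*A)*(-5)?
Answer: -13138344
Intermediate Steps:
L(o, c) = c*o
r(A) = -5*A**2 (r(A) = (A*A)*(-5) = A**2*(-5) = -5*A**2)
S = 768 (S = (-5*(-4)**2 + 16)*(-4*3) = (-5*16 + 16)*(-12) = (-80 + 16)*(-12) = -64*(-12) = 768)
(-102 - 2806)*(30*125 + S) = (-102 - 2806)*(30*125 + 768) = -2908*(3750 + 768) = -2908*4518 = -13138344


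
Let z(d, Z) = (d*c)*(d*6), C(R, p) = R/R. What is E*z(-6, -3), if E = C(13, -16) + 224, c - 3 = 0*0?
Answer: 145800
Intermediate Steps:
c = 3 (c = 3 + 0*0 = 3 + 0 = 3)
C(R, p) = 1
E = 225 (E = 1 + 224 = 225)
z(d, Z) = 18*d² (z(d, Z) = (d*3)*(d*6) = (3*d)*(6*d) = 18*d²)
E*z(-6, -3) = 225*(18*(-6)²) = 225*(18*36) = 225*648 = 145800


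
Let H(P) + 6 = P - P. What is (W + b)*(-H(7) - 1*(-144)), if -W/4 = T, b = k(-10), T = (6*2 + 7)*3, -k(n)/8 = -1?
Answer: -33000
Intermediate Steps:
k(n) = 8 (k(n) = -8*(-1) = 8)
H(P) = -6 (H(P) = -6 + (P - P) = -6 + 0 = -6)
T = 57 (T = (12 + 7)*3 = 19*3 = 57)
b = 8
W = -228 (W = -4*57 = -228)
(W + b)*(-H(7) - 1*(-144)) = (-228 + 8)*(-1*(-6) - 1*(-144)) = -220*(6 + 144) = -220*150 = -33000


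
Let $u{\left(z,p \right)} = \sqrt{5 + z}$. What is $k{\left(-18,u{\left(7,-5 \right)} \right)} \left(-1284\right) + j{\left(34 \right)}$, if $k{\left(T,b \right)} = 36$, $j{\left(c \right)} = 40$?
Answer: $-46184$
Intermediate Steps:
$k{\left(-18,u{\left(7,-5 \right)} \right)} \left(-1284\right) + j{\left(34 \right)} = 36 \left(-1284\right) + 40 = -46224 + 40 = -46184$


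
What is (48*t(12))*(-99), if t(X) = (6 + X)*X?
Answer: -1026432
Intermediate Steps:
t(X) = X*(6 + X)
(48*t(12))*(-99) = (48*(12*(6 + 12)))*(-99) = (48*(12*18))*(-99) = (48*216)*(-99) = 10368*(-99) = -1026432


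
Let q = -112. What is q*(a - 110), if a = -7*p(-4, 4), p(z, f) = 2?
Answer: 13888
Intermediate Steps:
a = -14 (a = -7*2 = -14)
q*(a - 110) = -112*(-14 - 110) = -112*(-124) = 13888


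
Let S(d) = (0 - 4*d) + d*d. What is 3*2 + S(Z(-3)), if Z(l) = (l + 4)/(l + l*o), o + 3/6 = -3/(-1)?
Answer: 2818/441 ≈ 6.3900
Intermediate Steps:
o = 5/2 (o = -½ - 3/(-1) = -½ - 3*(-1) = -½ + 3 = 5/2 ≈ 2.5000)
Z(l) = 2*(4 + l)/(7*l) (Z(l) = (l + 4)/(l + l*(5/2)) = (4 + l)/(l + 5*l/2) = (4 + l)/((7*l/2)) = (4 + l)*(2/(7*l)) = 2*(4 + l)/(7*l))
S(d) = d² - 4*d (S(d) = -4*d + d² = d² - 4*d)
3*2 + S(Z(-3)) = 3*2 + ((2/7)*(4 - 3)/(-3))*(-4 + (2/7)*(4 - 3)/(-3)) = 6 + ((2/7)*(-⅓)*1)*(-4 + (2/7)*(-⅓)*1) = 6 - 2*(-4 - 2/21)/21 = 6 - 2/21*(-86/21) = 6 + 172/441 = 2818/441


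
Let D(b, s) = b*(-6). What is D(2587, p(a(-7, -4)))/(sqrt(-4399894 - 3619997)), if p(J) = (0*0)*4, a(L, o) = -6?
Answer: 5174*I*sqrt(99011)/297033 ≈ 5.481*I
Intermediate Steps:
p(J) = 0 (p(J) = 0*4 = 0)
D(b, s) = -6*b
D(2587, p(a(-7, -4)))/(sqrt(-4399894 - 3619997)) = (-6*2587)/(sqrt(-4399894 - 3619997)) = -15522*(-I*sqrt(99011)/891099) = -(-5174)*I*sqrt(99011)/297033 = 5174*I*sqrt(99011)/297033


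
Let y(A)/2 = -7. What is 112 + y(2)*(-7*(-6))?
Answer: -476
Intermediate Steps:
y(A) = -14 (y(A) = 2*(-7) = -14)
112 + y(2)*(-7*(-6)) = 112 - (-98)*(-6) = 112 - 14*42 = 112 - 588 = -476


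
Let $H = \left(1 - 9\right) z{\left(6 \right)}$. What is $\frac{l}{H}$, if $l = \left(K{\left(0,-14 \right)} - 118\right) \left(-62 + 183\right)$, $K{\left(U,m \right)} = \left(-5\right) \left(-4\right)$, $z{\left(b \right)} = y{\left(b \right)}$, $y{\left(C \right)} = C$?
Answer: $\frac{5929}{24} \approx 247.04$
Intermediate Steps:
$z{\left(b \right)} = b$
$K{\left(U,m \right)} = 20$
$l = -11858$ ($l = \left(20 - 118\right) \left(-62 + 183\right) = \left(-98\right) 121 = -11858$)
$H = -48$ ($H = \left(1 - 9\right) 6 = \left(-8\right) 6 = -48$)
$\frac{l}{H} = - \frac{11858}{-48} = \left(-11858\right) \left(- \frac{1}{48}\right) = \frac{5929}{24}$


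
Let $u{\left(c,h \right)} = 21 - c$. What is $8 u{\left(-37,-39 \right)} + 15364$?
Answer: $15828$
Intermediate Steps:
$8 u{\left(-37,-39 \right)} + 15364 = 8 \left(21 - -37\right) + 15364 = 8 \left(21 + 37\right) + 15364 = 8 \cdot 58 + 15364 = 464 + 15364 = 15828$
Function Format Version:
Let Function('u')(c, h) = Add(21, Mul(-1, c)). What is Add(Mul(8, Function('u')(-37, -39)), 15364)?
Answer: 15828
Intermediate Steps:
Add(Mul(8, Function('u')(-37, -39)), 15364) = Add(Mul(8, Add(21, Mul(-1, -37))), 15364) = Add(Mul(8, Add(21, 37)), 15364) = Add(Mul(8, 58), 15364) = Add(464, 15364) = 15828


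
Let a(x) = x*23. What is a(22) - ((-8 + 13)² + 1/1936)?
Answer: 931215/1936 ≈ 481.00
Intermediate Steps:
a(x) = 23*x
a(22) - ((-8 + 13)² + 1/1936) = 23*22 - ((-8 + 13)² + 1/1936) = 506 - (5² + 1/1936) = 506 - (25 + 1/1936) = 506 - 1*48401/1936 = 506 - 48401/1936 = 931215/1936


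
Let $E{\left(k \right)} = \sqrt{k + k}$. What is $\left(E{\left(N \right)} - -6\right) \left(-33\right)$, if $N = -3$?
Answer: $-198 - 33 i \sqrt{6} \approx -198.0 - 80.833 i$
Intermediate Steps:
$E{\left(k \right)} = \sqrt{2} \sqrt{k}$ ($E{\left(k \right)} = \sqrt{2 k} = \sqrt{2} \sqrt{k}$)
$\left(E{\left(N \right)} - -6\right) \left(-33\right) = \left(\sqrt{2} \sqrt{-3} - -6\right) \left(-33\right) = \left(\sqrt{2} i \sqrt{3} + 6\right) \left(-33\right) = \left(i \sqrt{6} + 6\right) \left(-33\right) = \left(6 + i \sqrt{6}\right) \left(-33\right) = -198 - 33 i \sqrt{6}$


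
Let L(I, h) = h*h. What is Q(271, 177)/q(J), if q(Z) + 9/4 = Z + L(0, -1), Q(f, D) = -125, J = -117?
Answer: 500/473 ≈ 1.0571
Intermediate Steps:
L(I, h) = h²
q(Z) = -5/4 + Z (q(Z) = -9/4 + (Z + (-1)²) = -9/4 + (Z + 1) = -9/4 + (1 + Z) = -5/4 + Z)
Q(271, 177)/q(J) = -125/(-5/4 - 117) = -125/(-473/4) = -125*(-4/473) = 500/473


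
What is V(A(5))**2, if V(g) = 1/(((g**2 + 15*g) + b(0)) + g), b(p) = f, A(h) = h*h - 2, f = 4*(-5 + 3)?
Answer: 1/790321 ≈ 1.2653e-6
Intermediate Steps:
f = -8 (f = 4*(-2) = -8)
A(h) = -2 + h**2 (A(h) = h**2 - 2 = -2 + h**2)
b(p) = -8
V(g) = 1/(-8 + g**2 + 16*g) (V(g) = 1/(((g**2 + 15*g) - 8) + g) = 1/((-8 + g**2 + 15*g) + g) = 1/(-8 + g**2 + 16*g))
V(A(5))**2 = (1/(-8 + (-2 + 5**2)**2 + 16*(-2 + 5**2)))**2 = (1/(-8 + (-2 + 25)**2 + 16*(-2 + 25)))**2 = (1/(-8 + 23**2 + 16*23))**2 = (1/(-8 + 529 + 368))**2 = (1/889)**2 = 1/790321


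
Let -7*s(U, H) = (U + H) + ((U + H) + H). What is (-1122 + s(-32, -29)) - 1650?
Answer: -19253/7 ≈ -2750.4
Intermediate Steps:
s(U, H) = -3*H/7 - 2*U/7 (s(U, H) = -((U + H) + ((U + H) + H))/7 = -((H + U) + ((H + U) + H))/7 = -((H + U) + (U + 2*H))/7 = -(2*U + 3*H)/7 = -3*H/7 - 2*U/7)
(-1122 + s(-32, -29)) - 1650 = (-1122 + (-3/7*(-29) - 2/7*(-32))) - 1650 = (-1122 + (87/7 + 64/7)) - 1650 = (-1122 + 151/7) - 1650 = -7703/7 - 1650 = -19253/7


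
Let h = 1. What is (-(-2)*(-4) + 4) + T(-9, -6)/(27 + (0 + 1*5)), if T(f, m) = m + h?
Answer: -133/32 ≈ -4.1563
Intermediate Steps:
T(f, m) = 1 + m (T(f, m) = m + 1 = 1 + m)
(-(-2)*(-4) + 4) + T(-9, -6)/(27 + (0 + 1*5)) = (-(-2)*(-4) + 4) + (1 - 6)/(27 + (0 + 1*5)) = (-2*4 + 4) - 5/(27 + (0 + 5)) = (-8 + 4) - 5/(27 + 5) = -4 - 5/32 = -133/32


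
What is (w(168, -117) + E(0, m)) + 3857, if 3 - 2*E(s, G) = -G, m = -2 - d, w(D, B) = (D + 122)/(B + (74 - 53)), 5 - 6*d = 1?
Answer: 184999/48 ≈ 3854.1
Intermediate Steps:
d = ⅔ (d = ⅚ - ⅙*1 = ⅚ - ⅙ = ⅔ ≈ 0.66667)
w(D, B) = (122 + D)/(21 + B) (w(D, B) = (122 + D)/(B + 21) = (122 + D)/(21 + B))
m = -8/3 (m = -2 - 1*⅔ = -2 - ⅔ = -8/3 ≈ -2.6667)
E(s, G) = 3/2 + G/2 (E(s, G) = 3/2 - (-1)*G/2 = 3/2 + G/2)
(w(168, -117) + E(0, m)) + 3857 = ((122 + 168)/(21 - 117) + (3/2 + (½)*(-8/3))) + 3857 = (290/(-96) + (3/2 - 4/3)) + 3857 = (-1/96*290 + ⅙) + 3857 = (-145/48 + ⅙) + 3857 = -137/48 + 3857 = 184999/48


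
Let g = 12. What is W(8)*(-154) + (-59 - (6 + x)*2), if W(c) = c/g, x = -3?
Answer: -503/3 ≈ -167.67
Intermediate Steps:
W(c) = c/12
W(8)*(-154) + (-59 - (6 + x)*2) = ((1/12)*8)*(-154) + (-59 - (6 - 3)*2) = (2/3)*(-154) + (-59 - 3*2) = -308/3 + (-59 - 1*6) = -308/3 + (-59 - 6) = -308/3 - 65 = -503/3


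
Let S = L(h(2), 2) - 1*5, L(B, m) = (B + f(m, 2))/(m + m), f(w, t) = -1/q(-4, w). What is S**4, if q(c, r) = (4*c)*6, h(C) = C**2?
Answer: 5551796250625/21743271936 ≈ 255.33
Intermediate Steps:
q(c, r) = 24*c
f(w, t) = 1/96 (f(w, t) = -1/(24*(-4)) = -1/(-96) = -1*(-1/96) = 1/96)
L(B, m) = (1/96 + B)/(2*m) (L(B, m) = (B + 1/96)/(m + m) = (1/96 + B)/((2*m)) = (1/96 + B)*(1/(2*m)) = (1/96 + B)/(2*m))
S = -1535/384 (S = (1/192)*(1 + 96*2**2)/2 - 1*5 = (1/192)*(1/2)*(1 + 96*4) - 5 = (1/192)*(1/2)*(1 + 384) - 5 = (1/192)*(1/2)*385 - 5 = 385/384 - 5 = -1535/384 ≈ -3.9974)
S**4 = (-1535/384)**4 = 5551796250625/21743271936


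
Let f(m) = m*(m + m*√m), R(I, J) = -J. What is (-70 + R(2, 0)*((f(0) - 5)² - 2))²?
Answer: 4900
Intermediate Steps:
f(m) = m*(m + m^(3/2))
(-70 + R(2, 0)*((f(0) - 5)² - 2))² = (-70 + (-1*0)*(((0² + 0^(5/2)) - 5)² - 2))² = (-70 + 0*(((0 + 0) - 5)² - 2))² = (-70 + 0*((0 - 5)² - 2))² = (-70 + 0*((-5)² - 2))² = (-70 + 0*(25 - 2))² = (-70 + 0*23)² = (-70 + 0)² = (-70)² = 4900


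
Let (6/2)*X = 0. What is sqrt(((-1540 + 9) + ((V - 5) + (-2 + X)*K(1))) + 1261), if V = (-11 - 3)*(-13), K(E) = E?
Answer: I*sqrt(95) ≈ 9.7468*I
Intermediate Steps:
X = 0 (X = (1/3)*0 = 0)
V = 182 (V = -14*(-13) = 182)
sqrt(((-1540 + 9) + ((V - 5) + (-2 + X)*K(1))) + 1261) = sqrt(((-1540 + 9) + ((182 - 5) + (-2 + 0)*1)) + 1261) = sqrt((-1531 + (177 - 2*1)) + 1261) = sqrt((-1531 + (177 - 2)) + 1261) = sqrt((-1531 + 175) + 1261) = sqrt(-1356 + 1261) = sqrt(-95) = I*sqrt(95)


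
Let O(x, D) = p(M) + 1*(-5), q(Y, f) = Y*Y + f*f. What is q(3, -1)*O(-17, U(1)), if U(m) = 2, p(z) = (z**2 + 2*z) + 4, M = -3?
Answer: 20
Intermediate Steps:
p(z) = 4 + z**2 + 2*z
q(Y, f) = Y**2 + f**2
O(x, D) = 2 (O(x, D) = (4 + (-3)**2 + 2*(-3)) + 1*(-5) = (4 + 9 - 6) - 5 = 7 - 5 = 2)
q(3, -1)*O(-17, U(1)) = (3**2 + (-1)**2)*2 = (9 + 1)*2 = 10*2 = 20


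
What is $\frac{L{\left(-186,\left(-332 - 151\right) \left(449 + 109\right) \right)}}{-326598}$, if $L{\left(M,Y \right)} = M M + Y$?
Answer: $\frac{39153}{54433} \approx 0.71929$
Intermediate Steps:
$L{\left(M,Y \right)} = Y + M^{2}$ ($L{\left(M,Y \right)} = M^{2} + Y = Y + M^{2}$)
$\frac{L{\left(-186,\left(-332 - 151\right) \left(449 + 109\right) \right)}}{-326598} = \frac{\left(-332 - 151\right) \left(449 + 109\right) + \left(-186\right)^{2}}{-326598} = \left(\left(-483\right) 558 + 34596\right) \left(- \frac{1}{326598}\right) = \left(-269514 + 34596\right) \left(- \frac{1}{326598}\right) = \left(-234918\right) \left(- \frac{1}{326598}\right) = \frac{39153}{54433}$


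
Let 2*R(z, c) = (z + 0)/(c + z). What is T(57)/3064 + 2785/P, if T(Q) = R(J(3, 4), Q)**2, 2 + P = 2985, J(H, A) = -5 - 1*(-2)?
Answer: 11059082023/11845325952 ≈ 0.93362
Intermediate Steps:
J(H, A) = -3 (J(H, A) = -5 + 2 = -3)
P = 2983 (P = -2 + 2985 = 2983)
R(z, c) = z/(2*(c + z)) (R(z, c) = ((z + 0)/(c + z))/2 = (z/(c + z))/2 = z/(2*(c + z)))
T(Q) = 9/(4*(-3 + Q)**2) (T(Q) = ((1/2)*(-3)/(Q - 3))**2 = ((1/2)*(-3)/(-3 + Q))**2 = (-3/(2*(-3 + Q)))**2 = 9/(4*(-3 + Q)**2))
T(57)/3064 + 2785/P = (9/(4*(-3 + 57)**2))/3064 + 2785/2983 = ((9/4)/54**2)*(1/3064) + 2785*(1/2983) = ((9/4)*(1/2916))*(1/3064) + 2785/2983 = (1/1296)*(1/3064) + 2785/2983 = 1/3970944 + 2785/2983 = 11059082023/11845325952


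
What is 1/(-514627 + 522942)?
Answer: 1/8315 ≈ 0.00012026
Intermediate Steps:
1/(-514627 + 522942) = 1/8315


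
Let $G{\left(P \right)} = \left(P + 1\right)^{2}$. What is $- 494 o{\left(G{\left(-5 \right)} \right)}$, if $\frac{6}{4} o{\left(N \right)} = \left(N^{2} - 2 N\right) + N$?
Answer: $-79040$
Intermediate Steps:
$G{\left(P \right)} = \left(1 + P\right)^{2}$
$o{\left(N \right)} = - \frac{2 N}{3} + \frac{2 N^{2}}{3}$ ($o{\left(N \right)} = \frac{2 \left(\left(N^{2} - 2 N\right) + N\right)}{3} = \frac{2 \left(N^{2} - N\right)}{3} = - \frac{2 N}{3} + \frac{2 N^{2}}{3}$)
$- 494 o{\left(G{\left(-5 \right)} \right)} = - 494 \frac{2 \left(1 - 5\right)^{2} \left(-1 + \left(1 - 5\right)^{2}\right)}{3} = - 494 \frac{2 \left(-4\right)^{2} \left(-1 + \left(-4\right)^{2}\right)}{3} = - 494 \cdot \frac{2}{3} \cdot 16 \left(-1 + 16\right) = - 494 \cdot \frac{2}{3} \cdot 16 \cdot 15 = \left(-494\right) 160 = -79040$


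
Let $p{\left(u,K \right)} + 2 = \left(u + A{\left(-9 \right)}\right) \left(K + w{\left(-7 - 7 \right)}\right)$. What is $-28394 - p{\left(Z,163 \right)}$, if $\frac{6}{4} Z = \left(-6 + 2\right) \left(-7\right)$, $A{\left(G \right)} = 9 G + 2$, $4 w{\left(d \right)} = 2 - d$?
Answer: $- \frac{54949}{3} \approx -18316.0$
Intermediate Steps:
$w{\left(d \right)} = \frac{1}{2} - \frac{d}{4}$ ($w{\left(d \right)} = \frac{2 - d}{4} = \frac{1}{2} - \frac{d}{4}$)
$A{\left(G \right)} = 2 + 9 G$
$Z = \frac{56}{3}$ ($Z = \frac{2 \left(-6 + 2\right) \left(-7\right)}{3} = \frac{2 \left(\left(-4\right) \left(-7\right)\right)}{3} = \frac{2}{3} \cdot 28 = \frac{56}{3} \approx 18.667$)
$p{\left(u,K \right)} = -2 + \left(-79 + u\right) \left(4 + K\right)$ ($p{\left(u,K \right)} = -2 + \left(u + \left(2 + 9 \left(-9\right)\right)\right) \left(K - \left(- \frac{1}{2} + \frac{-7 - 7}{4}\right)\right) = -2 + \left(u + \left(2 - 81\right)\right) \left(K + \left(\frac{1}{2} - - \frac{7}{2}\right)\right) = -2 + \left(u - 79\right) \left(K + \left(\frac{1}{2} + \frac{7}{2}\right)\right) = -2 + \left(-79 + u\right) \left(K + 4\right) = -2 + \left(-79 + u\right) \left(4 + K\right)$)
$-28394 - p{\left(Z,163 \right)} = -28394 - \left(-318 - 12877 + 4 \cdot \frac{56}{3} + 163 \cdot \frac{56}{3}\right) = -28394 - \left(-318 - 12877 + \frac{224}{3} + \frac{9128}{3}\right) = -28394 - - \frac{30233}{3} = -28394 + \frac{30233}{3} = - \frac{54949}{3}$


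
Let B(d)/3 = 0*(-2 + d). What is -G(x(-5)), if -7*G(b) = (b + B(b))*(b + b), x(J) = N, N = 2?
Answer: 8/7 ≈ 1.1429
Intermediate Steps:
B(d) = 0 (B(d) = 3*(0*(-2 + d)) = 3*0 = 0)
x(J) = 2
G(b) = -2*b**2/7 (G(b) = -(b + 0)*(b + b)/7 = -b*2*b/7 = -2*b**2/7)
-G(x(-5)) = -(-2)*2**2/7 = -(-2)*4/7 = -1*(-8/7) = 8/7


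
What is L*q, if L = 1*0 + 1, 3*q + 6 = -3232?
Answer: -3238/3 ≈ -1079.3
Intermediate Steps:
q = -3238/3 (q = -2 + (⅓)*(-3232) = -2 - 3232/3 = -3238/3 ≈ -1079.3)
L = 1 (L = 0 + 1 = 1)
L*q = 1*(-3238/3) = -3238/3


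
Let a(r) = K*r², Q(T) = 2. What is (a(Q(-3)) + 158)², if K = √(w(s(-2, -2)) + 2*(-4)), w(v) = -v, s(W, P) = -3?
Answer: 24884 + 1264*I*√5 ≈ 24884.0 + 2826.4*I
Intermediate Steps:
K = I*√5 (K = √(-1*(-3) + 2*(-4)) = √(3 - 8) = √(-5) = I*√5 ≈ 2.2361*I)
a(r) = I*√5*r² (a(r) = (I*√5)*r² = I*√5*r²)
(a(Q(-3)) + 158)² = (I*√5*2² + 158)² = (I*√5*4 + 158)² = (4*I*√5 + 158)² = (158 + 4*I*√5)²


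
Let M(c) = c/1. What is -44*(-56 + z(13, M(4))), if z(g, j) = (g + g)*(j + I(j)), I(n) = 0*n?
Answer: -2112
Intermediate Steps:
I(n) = 0
M(c) = c (M(c) = c*1 = c)
z(g, j) = 2*g*j (z(g, j) = (g + g)*(j + 0) = (2*g)*j = 2*g*j)
-44*(-56 + z(13, M(4))) = -44*(-56 + 2*13*4) = -44*(-56 + 104) = -44*48 = -2112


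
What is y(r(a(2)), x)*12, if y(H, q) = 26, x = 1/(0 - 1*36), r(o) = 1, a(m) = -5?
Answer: 312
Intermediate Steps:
x = -1/36 (x = 1/(0 - 36) = 1/(-36) = -1/36 ≈ -0.027778)
y(r(a(2)), x)*12 = 26*12 = 312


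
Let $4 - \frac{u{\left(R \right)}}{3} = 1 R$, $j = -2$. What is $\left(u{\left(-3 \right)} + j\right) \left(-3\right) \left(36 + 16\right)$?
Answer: $-2964$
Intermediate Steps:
$u{\left(R \right)} = 12 - 3 R$ ($u{\left(R \right)} = 12 - 3 \cdot 1 R = 12 - 3 R$)
$\left(u{\left(-3 \right)} + j\right) \left(-3\right) \left(36 + 16\right) = \left(\left(12 - -9\right) - 2\right) \left(-3\right) \left(36 + 16\right) = \left(\left(12 + 9\right) - 2\right) \left(-3\right) 52 = \left(21 - 2\right) \left(-3\right) 52 = 19 \left(-3\right) 52 = \left(-57\right) 52 = -2964$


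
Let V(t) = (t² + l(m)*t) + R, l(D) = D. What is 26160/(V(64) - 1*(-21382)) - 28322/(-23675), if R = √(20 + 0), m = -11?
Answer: 2045383563752/908159765675 - 3270*√5/38359441 ≈ 2.2520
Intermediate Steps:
R = 2*√5 (R = √20 = 2*√5 ≈ 4.4721)
V(t) = t² - 11*t + 2*√5 (V(t) = (t² - 11*t) + 2*√5 = t² - 11*t + 2*√5)
26160/(V(64) - 1*(-21382)) - 28322/(-23675) = 26160/((64² - 11*64 + 2*√5) - 1*(-21382)) - 28322/(-23675) = 26160/((4096 - 704 + 2*√5) + 21382) - 28322*(-1/23675) = 26160/((3392 + 2*√5) + 21382) + 28322/23675 = 26160/(24774 + 2*√5) + 28322/23675 = 28322/23675 + 26160/(24774 + 2*√5)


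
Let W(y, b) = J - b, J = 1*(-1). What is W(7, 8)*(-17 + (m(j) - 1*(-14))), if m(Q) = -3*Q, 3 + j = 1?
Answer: -27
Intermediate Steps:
j = -2 (j = -3 + 1 = -2)
J = -1
W(y, b) = -1 - b
W(7, 8)*(-17 + (m(j) - 1*(-14))) = (-1 - 1*8)*(-17 + (-3*(-2) - 1*(-14))) = (-1 - 8)*(-17 + (6 + 14)) = -9*(-17 + 20) = -9*3 = -27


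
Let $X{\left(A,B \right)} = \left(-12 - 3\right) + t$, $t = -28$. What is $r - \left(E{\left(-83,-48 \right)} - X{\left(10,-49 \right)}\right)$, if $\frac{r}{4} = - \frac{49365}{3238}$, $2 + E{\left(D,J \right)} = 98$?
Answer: $- \frac{323771}{1619} \approx -199.98$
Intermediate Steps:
$E{\left(D,J \right)} = 96$ ($E{\left(D,J \right)} = -2 + 98 = 96$)
$X{\left(A,B \right)} = -43$ ($X{\left(A,B \right)} = \left(-12 - 3\right) - 28 = -15 - 28 = -43$)
$r = - \frac{98730}{1619}$ ($r = 4 \left(- \frac{49365}{3238}\right) = - \frac{98730}{1619} \approx -60.982$)
$r - \left(E{\left(-83,-48 \right)} - X{\left(10,-49 \right)}\right) = - \frac{98730}{1619} - \left(96 - -43\right) = - \frac{98730}{1619} - \left(96 + 43\right) = - \frac{98730}{1619} - 139 = - \frac{323771}{1619}$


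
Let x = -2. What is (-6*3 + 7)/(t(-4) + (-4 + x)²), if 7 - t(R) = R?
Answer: -11/47 ≈ -0.23404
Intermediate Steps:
t(R) = 7 - R
(-6*3 + 7)/(t(-4) + (-4 + x)²) = (-6*3 + 7)/((7 - 1*(-4)) + (-4 - 2)²) = (-18 + 7)/((7 + 4) + (-6)²) = -11/(11 + 36) = -11/47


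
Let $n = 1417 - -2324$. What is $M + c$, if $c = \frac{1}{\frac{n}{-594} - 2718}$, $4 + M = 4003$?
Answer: $\frac{2157104391}{539411} \approx 3999.0$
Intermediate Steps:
$M = 3999$ ($M = -4 + 4003 = 3999$)
$n = 3741$ ($n = 1417 + 2324 = 3741$)
$c = - \frac{198}{539411}$ ($c = \frac{1}{\frac{3741}{-594} - 2718} = \frac{1}{3741 \left(- \frac{1}{594}\right) - 2718} = \frac{1}{- \frac{1247}{198} - 2718} = \frac{1}{- \frac{539411}{198}} = - \frac{198}{539411} \approx -0.00036707$)
$M + c = 3999 - \frac{198}{539411} = \frac{2157104391}{539411}$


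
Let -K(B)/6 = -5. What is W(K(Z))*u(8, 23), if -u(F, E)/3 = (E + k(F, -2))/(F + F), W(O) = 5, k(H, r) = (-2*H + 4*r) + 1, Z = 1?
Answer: 0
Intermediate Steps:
K(B) = 30 (K(B) = -6*(-5) = 30)
k(H, r) = 1 - 2*H + 4*r
u(F, E) = -3*(-7 + E - 2*F)/(2*F) (u(F, E) = -3*(E + (1 - 2*F + 4*(-2)))/(F + F) = -3*(E + (1 - 2*F - 8))/(2*F) = -3*(E + (-7 - 2*F))*1/(2*F) = -3*(-7 + E - 2*F)*1/(2*F) = -3*(-7 + E - 2*F)/(2*F))
W(K(Z))*u(8, 23) = 5*((3/2)*(7 - 1*23 + 2*8)/8) = 5*((3/2)*(⅛)*(7 - 23 + 16)) = 5*((3/2)*(⅛)*0) = 5*0 = 0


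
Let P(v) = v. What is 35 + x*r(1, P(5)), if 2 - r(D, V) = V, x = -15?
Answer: 80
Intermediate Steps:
r(D, V) = 2 - V
35 + x*r(1, P(5)) = 35 - 15*(2 - 1*5) = 35 - 15*(2 - 5) = 35 - 15*(-3) = 35 + 45 = 80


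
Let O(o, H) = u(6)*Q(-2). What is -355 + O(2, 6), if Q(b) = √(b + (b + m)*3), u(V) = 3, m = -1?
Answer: -355 + 3*I*√11 ≈ -355.0 + 9.9499*I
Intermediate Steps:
Q(b) = √(-3 + 4*b) (Q(b) = √(b + (b - 1)*3) = √(b + (-1 + b)*3) = √(b + (-3 + 3*b)) = √(-3 + 4*b))
O(o, H) = 3*I*√11 (O(o, H) = 3*√(-3 + 4*(-2)) = 3*√(-3 - 8) = 3*√(-11) = 3*(I*√11) = 3*I*√11)
-355 + O(2, 6) = -355 + 3*I*√11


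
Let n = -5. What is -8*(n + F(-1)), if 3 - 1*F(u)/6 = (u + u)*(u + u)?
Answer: 88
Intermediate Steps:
F(u) = 18 - 24*u² (F(u) = 18 - 6*(u + u)*(u + u) = 18 - 6*2*u*2*u = 18 - 24*u²)
-8*(n + F(-1)) = -8*(-5 + (18 - 24*(-1)²)) = -8*(-5 + (18 - 24*1)) = -8*(-5 + (18 - 24)) = -8*(-5 - 6) = -8*(-11) = 88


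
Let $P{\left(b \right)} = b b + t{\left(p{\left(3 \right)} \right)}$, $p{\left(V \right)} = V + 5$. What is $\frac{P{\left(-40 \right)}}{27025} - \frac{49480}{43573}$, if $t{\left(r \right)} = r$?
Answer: $- \frac{1267131616}{1177560325} \approx -1.0761$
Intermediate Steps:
$p{\left(V \right)} = 5 + V$
$P{\left(b \right)} = 8 + b^{2}$ ($P{\left(b \right)} = b b + \left(5 + 3\right) = b^{2} + 8 = 8 + b^{2}$)
$\frac{P{\left(-40 \right)}}{27025} - \frac{49480}{43573} = \frac{8 + \left(-40\right)^{2}}{27025} - \frac{49480}{43573} = \left(8 + 1600\right) \frac{1}{27025} - \frac{49480}{43573} = 1608 \cdot \frac{1}{27025} - \frac{49480}{43573} = \frac{1608}{27025} - \frac{49480}{43573} = - \frac{1267131616}{1177560325}$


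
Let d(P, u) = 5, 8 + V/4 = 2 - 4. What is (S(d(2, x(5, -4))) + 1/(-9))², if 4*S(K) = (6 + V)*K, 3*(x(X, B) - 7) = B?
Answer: 588289/324 ≈ 1815.7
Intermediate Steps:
V = -40 (V = -32 + 4*(2 - 4) = -32 + 4*(-2) = -32 - 8 = -40)
x(X, B) = 7 + B/3
S(K) = -17*K/2 (S(K) = ((6 - 40)*K)/4 = (-34*K)/4 = -17*K/2)
(S(d(2, x(5, -4))) + 1/(-9))² = (-17/2*5 + 1/(-9))² = (-85/2 - ⅑)² = (-767/18)² = 588289/324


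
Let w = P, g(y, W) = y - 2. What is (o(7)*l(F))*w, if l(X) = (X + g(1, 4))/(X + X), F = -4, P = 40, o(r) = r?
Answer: 175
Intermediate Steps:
g(y, W) = -2 + y
l(X) = (-1 + X)/(2*X) (l(X) = (X + (-2 + 1))/(X + X) = (X - 1)/((2*X)) = (-1 + X)*(1/(2*X)) = (-1 + X)/(2*X))
w = 40
(o(7)*l(F))*w = (7*((½)*(-1 - 4)/(-4)))*40 = (7*((½)*(-¼)*(-5)))*40 = (7*(5/8))*40 = (35/8)*40 = 175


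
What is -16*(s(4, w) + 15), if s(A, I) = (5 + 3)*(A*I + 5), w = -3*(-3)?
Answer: -5488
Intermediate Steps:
w = 9
s(A, I) = 40 + 8*A*I (s(A, I) = 8*(5 + A*I) = 40 + 8*A*I)
-16*(s(4, w) + 15) = -16*((40 + 8*4*9) + 15) = -16*((40 + 288) + 15) = -16*(328 + 15) = -16*343 = -5488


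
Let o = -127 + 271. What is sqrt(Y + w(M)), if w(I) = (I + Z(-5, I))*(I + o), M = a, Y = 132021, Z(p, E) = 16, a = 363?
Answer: sqrt(324174) ≈ 569.36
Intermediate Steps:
M = 363
o = 144
w(I) = (16 + I)*(144 + I) (w(I) = (I + 16)*(I + 144) = (16 + I)*(144 + I))
sqrt(Y + w(M)) = sqrt(132021 + (2304 + 363**2 + 160*363)) = sqrt(132021 + (2304 + 131769 + 58080)) = sqrt(132021 + 192153) = sqrt(324174)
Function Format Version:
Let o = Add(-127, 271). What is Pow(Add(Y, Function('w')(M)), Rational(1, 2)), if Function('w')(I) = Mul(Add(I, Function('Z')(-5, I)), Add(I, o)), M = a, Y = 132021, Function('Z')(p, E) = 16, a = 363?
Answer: Pow(324174, Rational(1, 2)) ≈ 569.36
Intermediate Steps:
M = 363
o = 144
Function('w')(I) = Mul(Add(16, I), Add(144, I)) (Function('w')(I) = Mul(Add(I, 16), Add(I, 144)) = Mul(Add(16, I), Add(144, I)))
Pow(Add(Y, Function('w')(M)), Rational(1, 2)) = Pow(Add(132021, Add(2304, Pow(363, 2), Mul(160, 363))), Rational(1, 2)) = Pow(Add(132021, Add(2304, 131769, 58080)), Rational(1, 2)) = Pow(Add(132021, 192153), Rational(1, 2)) = Pow(324174, Rational(1, 2))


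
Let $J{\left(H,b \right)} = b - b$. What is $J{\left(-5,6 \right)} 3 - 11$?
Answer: $-11$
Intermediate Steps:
$J{\left(H,b \right)} = 0$
$J{\left(-5,6 \right)} 3 - 11 = 0 \cdot 3 - 11 = 0 - 11 = -11$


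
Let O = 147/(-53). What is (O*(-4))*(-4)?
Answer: -2352/53 ≈ -44.377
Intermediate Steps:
O = -147/53 (O = 147*(-1/53) = -147/53 ≈ -2.7736)
(O*(-4))*(-4) = -147/53*(-4)*(-4) = (588/53)*(-4) = -2352/53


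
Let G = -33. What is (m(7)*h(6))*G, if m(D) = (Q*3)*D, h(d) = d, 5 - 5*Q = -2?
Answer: -29106/5 ≈ -5821.2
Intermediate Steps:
Q = 7/5 (Q = 1 - ⅕*(-2) = 1 + ⅖ = 7/5 ≈ 1.4000)
m(D) = 21*D/5 (m(D) = ((7/5)*3)*D = 21*D/5)
(m(7)*h(6))*G = (((21/5)*7)*6)*(-33) = ((147/5)*6)*(-33) = (882/5)*(-33) = -29106/5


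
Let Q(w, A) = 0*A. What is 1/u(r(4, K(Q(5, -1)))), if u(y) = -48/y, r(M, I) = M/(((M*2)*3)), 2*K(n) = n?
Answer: -1/288 ≈ -0.0034722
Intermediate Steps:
Q(w, A) = 0
K(n) = n/2
r(M, I) = ⅙ (r(M, I) = M/(((2*M)*3)) = M/((6*M)) = M*(1/(6*M)) = ⅙)
1/u(r(4, K(Q(5, -1)))) = 1/(-48/⅙) = 1/(-48*6) = 1/(-288) = -1/288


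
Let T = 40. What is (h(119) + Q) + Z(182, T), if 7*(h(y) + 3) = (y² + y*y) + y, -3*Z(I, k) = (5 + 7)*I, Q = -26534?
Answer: -23202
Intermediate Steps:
Z(I, k) = -4*I (Z(I, k) = -(5 + 7)*I/3 = -4*I)
h(y) = -3 + y/7 + 2*y²/7 (h(y) = -3 + ((y² + y*y) + y)/7 = -3 + ((y² + y²) + y)/7 = -3 + (2*y² + y)/7 = -3 + (y + 2*y²)/7 = -3 + (y/7 + 2*y²/7) = -3 + y/7 + 2*y²/7)
(h(119) + Q) + Z(182, T) = ((-3 + (⅐)*119 + (2/7)*119²) - 26534) - 4*182 = ((-3 + 17 + (2/7)*14161) - 26534) - 728 = ((-3 + 17 + 4046) - 26534) - 728 = (4060 - 26534) - 728 = -22474 - 728 = -23202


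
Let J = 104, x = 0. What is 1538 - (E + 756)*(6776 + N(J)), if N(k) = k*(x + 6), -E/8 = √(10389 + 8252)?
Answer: -5592862 + 59200*√18641 ≈ 2.4898e+6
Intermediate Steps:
E = -8*√18641 (E = -8*√(10389 + 8252) = -8*√18641 ≈ -1092.3)
N(k) = 6*k (N(k) = k*(0 + 6) = k*6 = 6*k)
1538 - (E + 756)*(6776 + N(J)) = 1538 - (-8*√18641 + 756)*(6776 + 6*104) = 1538 - (756 - 8*√18641)*(6776 + 624) = 1538 - (756 - 8*√18641)*7400 = 1538 - (5594400 - 59200*√18641) = 1538 + (-5594400 + 59200*√18641) = -5592862 + 59200*√18641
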